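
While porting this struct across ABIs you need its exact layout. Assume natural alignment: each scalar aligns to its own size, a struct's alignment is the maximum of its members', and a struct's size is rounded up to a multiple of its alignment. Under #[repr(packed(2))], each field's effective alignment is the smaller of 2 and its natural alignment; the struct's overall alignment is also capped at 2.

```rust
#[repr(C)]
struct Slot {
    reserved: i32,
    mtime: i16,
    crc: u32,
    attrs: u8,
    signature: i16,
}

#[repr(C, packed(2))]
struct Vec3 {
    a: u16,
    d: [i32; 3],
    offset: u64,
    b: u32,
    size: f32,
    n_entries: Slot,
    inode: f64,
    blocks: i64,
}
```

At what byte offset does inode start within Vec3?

46

Slot: @0: reserved [4B, align 4] → 4; @4: mtime [2B, align 2] → 6; +2 pad (align 4); @8: crc [4B, align 4] → 12; @12: attrs [1B, align 1] → 13; +1 pad (align 2); @14: signature [2B, align 2] → 16; size 16, align 4
@0: a [2B, align 2] → 2
@2: d [12B, align 2] → 14
@14: offset [8B, align 2] → 22
@22: b [4B, align 2] → 26
@26: size [4B, align 2] → 30
@30: n_entries [16B, align 2] → 46
@46: inode [8B, align 2] → 54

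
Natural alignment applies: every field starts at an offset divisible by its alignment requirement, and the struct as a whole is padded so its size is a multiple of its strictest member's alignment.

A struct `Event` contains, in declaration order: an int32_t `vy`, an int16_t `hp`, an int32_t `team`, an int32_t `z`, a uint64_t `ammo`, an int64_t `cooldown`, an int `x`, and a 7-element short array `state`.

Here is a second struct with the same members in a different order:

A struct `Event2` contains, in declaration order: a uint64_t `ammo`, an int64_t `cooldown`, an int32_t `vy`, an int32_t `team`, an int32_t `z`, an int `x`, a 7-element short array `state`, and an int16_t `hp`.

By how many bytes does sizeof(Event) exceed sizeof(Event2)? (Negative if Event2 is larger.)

vy at 0 (size 4, align 4) → ends 4
hp at 4 (size 2, align 2) → ends 6
pad 2 to align 4 for team
team at 8 (size 4, align 4) → ends 12
z at 12 (size 4, align 4) → ends 16
ammo at 16 (size 8, align 8) → ends 24
cooldown at 24 (size 8, align 8) → ends 32
x at 32 (size 4, align 4) → ends 36
state at 36 (size 14, align 2) → ends 50
tail pad 6 to reach multiple of 8
total 56 bytes, alignment 8
— Event2 —
ammo at 0 (size 8, align 8) → ends 8
cooldown at 8 (size 8, align 8) → ends 16
vy at 16 (size 4, align 4) → ends 20
team at 20 (size 4, align 4) → ends 24
z at 24 (size 4, align 4) → ends 28
x at 28 (size 4, align 4) → ends 32
state at 32 (size 14, align 2) → ends 46
hp at 46 (size 2, align 2) → ends 48
total 48 bytes, alignment 8
56 − 48 = 8

8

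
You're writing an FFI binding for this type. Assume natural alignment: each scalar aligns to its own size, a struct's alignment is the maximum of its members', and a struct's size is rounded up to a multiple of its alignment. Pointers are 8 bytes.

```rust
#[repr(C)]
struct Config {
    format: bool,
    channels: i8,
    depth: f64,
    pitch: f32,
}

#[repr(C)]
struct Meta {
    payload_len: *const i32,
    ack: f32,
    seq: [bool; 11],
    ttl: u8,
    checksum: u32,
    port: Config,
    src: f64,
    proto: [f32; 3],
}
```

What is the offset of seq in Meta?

12

Config: 0..1  format  (1B, 1-aligned); 1..2  channels  (1B, 1-aligned); 2..8  -- padding (6B); 8..16  depth  (8B, 8-aligned); 16..20  pitch  (4B, 4-aligned); 20..24  -- tail padding (4B); sizeof = 24, alignof = 8
0..8  payload_len  (8B, 8-aligned)
8..12  ack  (4B, 4-aligned)
12..23  seq  (11B, 1-aligned)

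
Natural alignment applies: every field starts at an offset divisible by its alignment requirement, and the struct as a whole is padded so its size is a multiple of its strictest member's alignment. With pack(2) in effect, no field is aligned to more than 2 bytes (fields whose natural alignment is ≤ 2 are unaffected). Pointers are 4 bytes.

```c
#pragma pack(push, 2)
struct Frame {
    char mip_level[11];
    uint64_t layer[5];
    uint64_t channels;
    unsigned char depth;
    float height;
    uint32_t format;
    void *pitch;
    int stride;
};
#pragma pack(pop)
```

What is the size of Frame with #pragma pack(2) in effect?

mip_level at 0 (size 11, align 1) → ends 11
pad 1 to align 2 for layer
layer at 12 (size 40, align 2) → ends 52
channels at 52 (size 8, align 2) → ends 60
depth at 60 (size 1, align 1) → ends 61
pad 1 to align 2 for height
height at 62 (size 4, align 2) → ends 66
format at 66 (size 4, align 2) → ends 70
pitch at 70 (size 4, align 2) → ends 74
stride at 74 (size 4, align 2) → ends 78
total 78 bytes, alignment 2

78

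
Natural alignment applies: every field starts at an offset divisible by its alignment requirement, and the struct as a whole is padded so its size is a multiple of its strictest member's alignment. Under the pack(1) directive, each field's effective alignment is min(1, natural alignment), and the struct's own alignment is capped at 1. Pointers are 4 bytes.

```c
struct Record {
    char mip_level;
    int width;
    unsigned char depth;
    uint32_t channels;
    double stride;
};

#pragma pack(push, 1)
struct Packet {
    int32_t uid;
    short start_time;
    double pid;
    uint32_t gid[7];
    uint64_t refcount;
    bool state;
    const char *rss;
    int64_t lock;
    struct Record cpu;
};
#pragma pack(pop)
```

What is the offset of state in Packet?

Record: mip_level at 0 (size 1, align 1) → ends 1; pad 3 to align 4 for width; width at 4 (size 4, align 4) → ends 8; depth at 8 (size 1, align 1) → ends 9; pad 3 to align 4 for channels; channels at 12 (size 4, align 4) → ends 16; stride at 16 (size 8, align 8) → ends 24; total 24 bytes, alignment 8
uid at 0 (size 4, align 1) → ends 4
start_time at 4 (size 2, align 1) → ends 6
pid at 6 (size 8, align 1) → ends 14
gid at 14 (size 28, align 1) → ends 42
refcount at 42 (size 8, align 1) → ends 50
state at 50 (size 1, align 1) → ends 51

50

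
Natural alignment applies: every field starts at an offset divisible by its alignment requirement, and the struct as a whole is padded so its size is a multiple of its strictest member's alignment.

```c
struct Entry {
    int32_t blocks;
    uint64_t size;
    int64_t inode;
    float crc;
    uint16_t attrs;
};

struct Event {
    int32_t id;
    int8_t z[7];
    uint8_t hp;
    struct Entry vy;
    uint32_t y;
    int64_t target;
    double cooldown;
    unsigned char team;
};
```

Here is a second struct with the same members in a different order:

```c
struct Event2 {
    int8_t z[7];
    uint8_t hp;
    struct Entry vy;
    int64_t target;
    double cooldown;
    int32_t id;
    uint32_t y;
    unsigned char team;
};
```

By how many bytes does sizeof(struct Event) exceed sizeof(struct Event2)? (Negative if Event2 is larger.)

8

Entry: @0: blocks [4B, align 4] → 4; +4 pad (align 8); @8: size [8B, align 8] → 16; @16: inode [8B, align 8] → 24; @24: crc [4B, align 4] → 28; @28: attrs [2B, align 2] → 30; +2 tail pad (align 8); size 32, align 8
@0: id [4B, align 4] → 4
@4: z [7B, align 1] → 11
@11: hp [1B, align 1] → 12
+4 pad (align 8)
@16: vy [32B, align 8] → 48
@48: y [4B, align 4] → 52
+4 pad (align 8)
@56: target [8B, align 8] → 64
@64: cooldown [8B, align 8] → 72
@72: team [1B, align 1] → 73
+7 tail pad (align 8)
size 80, align 8
— Event2 —
@0: z [7B, align 1] → 7
@7: hp [1B, align 1] → 8
@8: vy [32B, align 8] → 40
@40: target [8B, align 8] → 48
@48: cooldown [8B, align 8] → 56
@56: id [4B, align 4] → 60
@60: y [4B, align 4] → 64
@64: team [1B, align 1] → 65
+7 tail pad (align 8)
size 72, align 8
80 − 72 = 8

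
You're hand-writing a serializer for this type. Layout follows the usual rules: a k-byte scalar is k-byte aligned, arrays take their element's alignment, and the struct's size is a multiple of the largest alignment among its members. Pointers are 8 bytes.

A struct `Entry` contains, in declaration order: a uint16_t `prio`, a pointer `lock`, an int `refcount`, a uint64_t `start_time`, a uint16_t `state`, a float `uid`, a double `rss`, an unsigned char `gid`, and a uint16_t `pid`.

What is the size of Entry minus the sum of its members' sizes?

17

@0: prio [2B, align 2] → 2
+6 pad (align 8)
@8: lock [8B, align 8] → 16
@16: refcount [4B, align 4] → 20
+4 pad (align 8)
@24: start_time [8B, align 8] → 32
@32: state [2B, align 2] → 34
+2 pad (align 4)
@36: uid [4B, align 4] → 40
@40: rss [8B, align 8] → 48
@48: gid [1B, align 1] → 49
+1 pad (align 2)
@50: pid [2B, align 2] → 52
+4 tail pad (align 8)
size 56, align 8
data bytes 39, size 56 → padding 17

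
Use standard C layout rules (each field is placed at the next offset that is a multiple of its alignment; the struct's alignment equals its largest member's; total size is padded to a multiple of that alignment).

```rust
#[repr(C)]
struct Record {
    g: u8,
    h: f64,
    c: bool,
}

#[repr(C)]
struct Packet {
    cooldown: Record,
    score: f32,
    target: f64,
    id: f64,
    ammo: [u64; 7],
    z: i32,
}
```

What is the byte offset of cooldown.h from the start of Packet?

8

Record: @0: g [1B, align 1] → 1; +7 pad (align 8); @8: h [8B, align 8] → 16; @16: c [1B, align 1] → 17; +7 tail pad (align 8); size 24, align 8
@0: cooldown [24B, align 8] → 24
within Record: h at 8
0 + 8 = 8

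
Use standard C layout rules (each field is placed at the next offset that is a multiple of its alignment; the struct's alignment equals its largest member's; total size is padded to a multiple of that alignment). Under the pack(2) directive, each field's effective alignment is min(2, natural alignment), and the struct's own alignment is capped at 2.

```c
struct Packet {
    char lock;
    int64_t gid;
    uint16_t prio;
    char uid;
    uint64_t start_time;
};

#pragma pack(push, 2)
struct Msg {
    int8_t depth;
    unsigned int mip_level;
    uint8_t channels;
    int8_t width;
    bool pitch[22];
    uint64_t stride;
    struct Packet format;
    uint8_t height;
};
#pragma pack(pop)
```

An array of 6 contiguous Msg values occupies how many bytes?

Packet: 0..1  lock  (1B, 1-aligned); 1..8  -- padding (7B); 8..16  gid  (8B, 8-aligned); 16..18  prio  (2B, 2-aligned); 18..19  uid  (1B, 1-aligned); 19..24  -- padding (5B); 24..32  start_time  (8B, 8-aligned); sizeof = 32, alignof = 8
0..1  depth  (1B, 1-aligned)
1..2  -- padding (1B)
2..6  mip_level  (4B, 2-aligned)
6..7  channels  (1B, 1-aligned)
7..8  width  (1B, 1-aligned)
8..30  pitch  (22B, 1-aligned)
30..38  stride  (8B, 2-aligned)
38..70  format  (32B, 2-aligned)
70..71  height  (1B, 1-aligned)
71..72  -- tail padding (1B)
sizeof = 72, alignof = 2
array of 6: 6 × 72 = 432

432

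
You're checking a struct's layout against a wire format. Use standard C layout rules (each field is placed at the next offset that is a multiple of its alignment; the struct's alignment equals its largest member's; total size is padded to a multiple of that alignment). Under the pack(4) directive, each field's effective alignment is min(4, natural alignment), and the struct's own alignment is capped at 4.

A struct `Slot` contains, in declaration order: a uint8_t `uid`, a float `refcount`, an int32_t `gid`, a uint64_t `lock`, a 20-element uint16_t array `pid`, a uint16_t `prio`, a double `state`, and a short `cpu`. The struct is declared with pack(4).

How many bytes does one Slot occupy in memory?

76

0..1  uid  (1B, 1-aligned)
1..4  -- padding (3B)
4..8  refcount  (4B, 4-aligned)
8..12  gid  (4B, 4-aligned)
12..20  lock  (8B, 4-aligned)
20..60  pid  (40B, 2-aligned)
60..62  prio  (2B, 2-aligned)
62..64  -- padding (2B)
64..72  state  (8B, 4-aligned)
72..74  cpu  (2B, 2-aligned)
74..76  -- tail padding (2B)
sizeof = 76, alignof = 4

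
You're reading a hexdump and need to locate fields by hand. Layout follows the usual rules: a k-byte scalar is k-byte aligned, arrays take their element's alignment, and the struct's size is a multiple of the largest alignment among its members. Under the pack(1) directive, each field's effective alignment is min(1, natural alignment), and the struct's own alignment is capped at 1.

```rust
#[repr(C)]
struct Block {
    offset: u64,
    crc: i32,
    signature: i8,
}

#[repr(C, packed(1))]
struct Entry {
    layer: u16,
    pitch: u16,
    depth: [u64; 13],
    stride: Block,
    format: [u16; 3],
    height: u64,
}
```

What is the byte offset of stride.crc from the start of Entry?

116

Block: 0..8  offset  (8B, 8-aligned); 8..12  crc  (4B, 4-aligned); 12..13  signature  (1B, 1-aligned); 13..16  -- tail padding (3B); sizeof = 16, alignof = 8
0..2  layer  (2B, 1-aligned)
2..4  pitch  (2B, 1-aligned)
4..108  depth  (104B, 1-aligned)
108..124  stride  (16B, 1-aligned)
within Block: crc at 8
108 + 8 = 116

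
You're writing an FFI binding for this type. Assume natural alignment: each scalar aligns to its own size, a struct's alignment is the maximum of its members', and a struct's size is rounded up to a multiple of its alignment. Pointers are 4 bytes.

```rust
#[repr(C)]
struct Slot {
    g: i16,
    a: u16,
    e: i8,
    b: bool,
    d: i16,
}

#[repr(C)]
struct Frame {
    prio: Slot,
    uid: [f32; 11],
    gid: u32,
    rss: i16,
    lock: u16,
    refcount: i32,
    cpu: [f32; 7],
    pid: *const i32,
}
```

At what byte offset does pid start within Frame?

Slot: 0..2  g  (2B, 2-aligned); 2..4  a  (2B, 2-aligned); 4..5  e  (1B, 1-aligned); 5..6  b  (1B, 1-aligned); 6..8  d  (2B, 2-aligned); sizeof = 8, alignof = 2
0..8  prio  (8B, 2-aligned)
8..52  uid  (44B, 4-aligned)
52..56  gid  (4B, 4-aligned)
56..58  rss  (2B, 2-aligned)
58..60  lock  (2B, 2-aligned)
60..64  refcount  (4B, 4-aligned)
64..92  cpu  (28B, 4-aligned)
92..96  pid  (4B, 4-aligned)

92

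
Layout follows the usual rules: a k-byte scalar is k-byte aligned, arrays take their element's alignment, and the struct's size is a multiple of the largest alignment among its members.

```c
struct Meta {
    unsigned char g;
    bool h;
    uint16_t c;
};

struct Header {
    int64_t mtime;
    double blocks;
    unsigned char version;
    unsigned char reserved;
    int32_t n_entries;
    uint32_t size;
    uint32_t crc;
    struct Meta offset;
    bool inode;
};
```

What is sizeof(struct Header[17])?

Meta: 0..1  g  (1B, 1-aligned); 1..2  h  (1B, 1-aligned); 2..4  c  (2B, 2-aligned); sizeof = 4, alignof = 2
0..8  mtime  (8B, 8-aligned)
8..16  blocks  (8B, 8-aligned)
16..17  version  (1B, 1-aligned)
17..18  reserved  (1B, 1-aligned)
18..20  -- padding (2B)
20..24  n_entries  (4B, 4-aligned)
24..28  size  (4B, 4-aligned)
28..32  crc  (4B, 4-aligned)
32..36  offset  (4B, 2-aligned)
36..37  inode  (1B, 1-aligned)
37..40  -- tail padding (3B)
sizeof = 40, alignof = 8
array of 17: 17 × 40 = 680

680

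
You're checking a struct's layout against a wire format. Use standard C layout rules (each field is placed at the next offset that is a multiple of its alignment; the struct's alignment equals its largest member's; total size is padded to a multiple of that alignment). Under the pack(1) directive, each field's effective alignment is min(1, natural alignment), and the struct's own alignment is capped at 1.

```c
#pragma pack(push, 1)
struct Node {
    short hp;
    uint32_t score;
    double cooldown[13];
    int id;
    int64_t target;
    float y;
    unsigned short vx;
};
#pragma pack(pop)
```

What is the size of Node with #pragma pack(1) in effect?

@0: hp [2B, align 1] → 2
@2: score [4B, align 1] → 6
@6: cooldown [104B, align 1] → 110
@110: id [4B, align 1] → 114
@114: target [8B, align 1] → 122
@122: y [4B, align 1] → 126
@126: vx [2B, align 1] → 128
size 128, align 1

128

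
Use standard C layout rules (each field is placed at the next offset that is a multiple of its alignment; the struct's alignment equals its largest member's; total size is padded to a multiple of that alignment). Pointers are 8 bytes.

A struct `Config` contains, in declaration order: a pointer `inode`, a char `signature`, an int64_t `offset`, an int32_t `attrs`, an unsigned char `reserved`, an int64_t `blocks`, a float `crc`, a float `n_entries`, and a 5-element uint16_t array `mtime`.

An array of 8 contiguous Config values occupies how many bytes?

512

0..8  inode  (8B, 8-aligned)
8..9  signature  (1B, 1-aligned)
9..16  -- padding (7B)
16..24  offset  (8B, 8-aligned)
24..28  attrs  (4B, 4-aligned)
28..29  reserved  (1B, 1-aligned)
29..32  -- padding (3B)
32..40  blocks  (8B, 8-aligned)
40..44  crc  (4B, 4-aligned)
44..48  n_entries  (4B, 4-aligned)
48..58  mtime  (10B, 2-aligned)
58..64  -- tail padding (6B)
sizeof = 64, alignof = 8
array of 8: 8 × 64 = 512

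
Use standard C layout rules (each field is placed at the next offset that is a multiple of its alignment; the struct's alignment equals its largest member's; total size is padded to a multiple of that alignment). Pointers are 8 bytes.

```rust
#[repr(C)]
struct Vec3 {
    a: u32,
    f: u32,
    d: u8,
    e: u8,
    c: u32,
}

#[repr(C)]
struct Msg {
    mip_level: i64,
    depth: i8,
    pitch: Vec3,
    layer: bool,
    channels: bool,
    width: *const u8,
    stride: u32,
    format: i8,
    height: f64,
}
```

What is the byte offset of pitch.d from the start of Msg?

Vec3: @0: a [4B, align 4] → 4; @4: f [4B, align 4] → 8; @8: d [1B, align 1] → 9; @9: e [1B, align 1] → 10; +2 pad (align 4); @12: c [4B, align 4] → 16; size 16, align 4
@0: mip_level [8B, align 8] → 8
@8: depth [1B, align 1] → 9
+3 pad (align 4)
@12: pitch [16B, align 4] → 28
within Vec3: d at 8
12 + 8 = 20

20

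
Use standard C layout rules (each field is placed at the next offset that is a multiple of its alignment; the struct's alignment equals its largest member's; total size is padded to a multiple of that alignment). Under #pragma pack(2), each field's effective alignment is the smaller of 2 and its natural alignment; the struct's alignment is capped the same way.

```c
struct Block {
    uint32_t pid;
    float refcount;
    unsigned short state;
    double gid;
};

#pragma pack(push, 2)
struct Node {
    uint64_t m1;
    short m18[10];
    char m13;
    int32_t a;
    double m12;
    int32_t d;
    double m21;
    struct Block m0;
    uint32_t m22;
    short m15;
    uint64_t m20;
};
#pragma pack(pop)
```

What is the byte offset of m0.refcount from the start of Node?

Block: pid at 0 (size 4, align 4) → ends 4; refcount at 4 (size 4, align 4) → ends 8; state at 8 (size 2, align 2) → ends 10; pad 6 to align 8 for gid; gid at 16 (size 8, align 8) → ends 24; total 24 bytes, alignment 8
m1 at 0 (size 8, align 2) → ends 8
m18 at 8 (size 20, align 2) → ends 28
m13 at 28 (size 1, align 1) → ends 29
pad 1 to align 2 for a
a at 30 (size 4, align 2) → ends 34
m12 at 34 (size 8, align 2) → ends 42
d at 42 (size 4, align 2) → ends 46
m21 at 46 (size 8, align 2) → ends 54
m0 at 54 (size 24, align 2) → ends 78
within Block: refcount at 4
54 + 4 = 58

58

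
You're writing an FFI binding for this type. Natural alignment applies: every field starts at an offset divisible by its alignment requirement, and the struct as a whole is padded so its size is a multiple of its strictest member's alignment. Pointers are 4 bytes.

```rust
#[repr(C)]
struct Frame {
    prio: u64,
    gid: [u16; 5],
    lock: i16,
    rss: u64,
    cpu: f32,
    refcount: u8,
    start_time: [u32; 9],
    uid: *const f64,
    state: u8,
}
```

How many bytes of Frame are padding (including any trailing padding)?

14

prio at 0 (size 8, align 8) → ends 8
gid at 8 (size 10, align 2) → ends 18
lock at 18 (size 2, align 2) → ends 20
pad 4 to align 8 for rss
rss at 24 (size 8, align 8) → ends 32
cpu at 32 (size 4, align 4) → ends 36
refcount at 36 (size 1, align 1) → ends 37
pad 3 to align 4 for start_time
start_time at 40 (size 36, align 4) → ends 76
uid at 76 (size 4, align 4) → ends 80
state at 80 (size 1, align 1) → ends 81
tail pad 7 to reach multiple of 8
total 88 bytes, alignment 8
data bytes 74, size 88 → padding 14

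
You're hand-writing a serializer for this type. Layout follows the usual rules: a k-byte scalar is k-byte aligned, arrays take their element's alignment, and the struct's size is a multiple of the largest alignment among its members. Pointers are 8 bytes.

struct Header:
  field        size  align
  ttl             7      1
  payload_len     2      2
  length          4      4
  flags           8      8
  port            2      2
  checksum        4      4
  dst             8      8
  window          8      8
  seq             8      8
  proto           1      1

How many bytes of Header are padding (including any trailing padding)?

12

ttl at 0 (size 7, align 1) → ends 7
pad 1 to align 2 for payload_len
payload_len at 8 (size 2, align 2) → ends 10
pad 2 to align 4 for length
length at 12 (size 4, align 4) → ends 16
flags at 16 (size 8, align 8) → ends 24
port at 24 (size 2, align 2) → ends 26
pad 2 to align 4 for checksum
checksum at 28 (size 4, align 4) → ends 32
dst at 32 (size 8, align 8) → ends 40
window at 40 (size 8, align 8) → ends 48
seq at 48 (size 8, align 8) → ends 56
proto at 56 (size 1, align 1) → ends 57
tail pad 7 to reach multiple of 8
total 64 bytes, alignment 8
data bytes 52, size 64 → padding 12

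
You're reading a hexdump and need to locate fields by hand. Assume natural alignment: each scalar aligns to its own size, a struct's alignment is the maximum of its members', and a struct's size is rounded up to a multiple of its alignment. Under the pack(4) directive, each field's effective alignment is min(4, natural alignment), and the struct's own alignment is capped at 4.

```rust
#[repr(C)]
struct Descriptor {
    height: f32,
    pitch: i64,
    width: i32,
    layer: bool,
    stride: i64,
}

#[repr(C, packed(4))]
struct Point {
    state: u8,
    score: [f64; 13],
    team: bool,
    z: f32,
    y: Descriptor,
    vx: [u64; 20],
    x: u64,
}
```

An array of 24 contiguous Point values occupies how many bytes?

7584

Descriptor: @0: height [4B, align 4] → 4; +4 pad (align 8); @8: pitch [8B, align 8] → 16; @16: width [4B, align 4] → 20; @20: layer [1B, align 1] → 21; +3 pad (align 8); @24: stride [8B, align 8] → 32; size 32, align 8
@0: state [1B, align 1] → 1
+3 pad (align 4)
@4: score [104B, align 4] → 108
@108: team [1B, align 1] → 109
+3 pad (align 4)
@112: z [4B, align 4] → 116
@116: y [32B, align 4] → 148
@148: vx [160B, align 4] → 308
@308: x [8B, align 4] → 316
size 316, align 4
array of 24: 24 × 316 = 7584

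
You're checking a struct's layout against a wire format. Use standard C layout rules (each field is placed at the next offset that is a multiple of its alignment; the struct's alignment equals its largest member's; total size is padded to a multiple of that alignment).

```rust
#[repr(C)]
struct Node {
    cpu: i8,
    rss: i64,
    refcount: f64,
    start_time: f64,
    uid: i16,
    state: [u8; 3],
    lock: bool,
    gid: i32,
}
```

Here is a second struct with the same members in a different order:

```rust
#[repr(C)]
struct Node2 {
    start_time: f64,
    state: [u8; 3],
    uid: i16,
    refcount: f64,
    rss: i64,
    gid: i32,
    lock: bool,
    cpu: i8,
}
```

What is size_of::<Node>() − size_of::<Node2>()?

8

cpu at 0 (size 1, align 1) → ends 1
pad 7 to align 8 for rss
rss at 8 (size 8, align 8) → ends 16
refcount at 16 (size 8, align 8) → ends 24
start_time at 24 (size 8, align 8) → ends 32
uid at 32 (size 2, align 2) → ends 34
state at 34 (size 3, align 1) → ends 37
lock at 37 (size 1, align 1) → ends 38
pad 2 to align 4 for gid
gid at 40 (size 4, align 4) → ends 44
tail pad 4 to reach multiple of 8
total 48 bytes, alignment 8
— Node2 —
start_time at 0 (size 8, align 8) → ends 8
state at 8 (size 3, align 1) → ends 11
pad 1 to align 2 for uid
uid at 12 (size 2, align 2) → ends 14
pad 2 to align 8 for refcount
refcount at 16 (size 8, align 8) → ends 24
rss at 24 (size 8, align 8) → ends 32
gid at 32 (size 4, align 4) → ends 36
lock at 36 (size 1, align 1) → ends 37
cpu at 37 (size 1, align 1) → ends 38
tail pad 2 to reach multiple of 8
total 40 bytes, alignment 8
48 − 40 = 8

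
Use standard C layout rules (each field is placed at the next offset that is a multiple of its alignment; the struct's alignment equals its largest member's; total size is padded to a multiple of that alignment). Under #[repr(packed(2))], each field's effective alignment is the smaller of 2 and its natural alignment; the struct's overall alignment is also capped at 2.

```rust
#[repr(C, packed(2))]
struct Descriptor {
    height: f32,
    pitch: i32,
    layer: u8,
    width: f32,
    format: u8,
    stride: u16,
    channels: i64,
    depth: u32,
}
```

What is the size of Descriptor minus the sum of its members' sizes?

2

@0: height [4B, align 2] → 4
@4: pitch [4B, align 2] → 8
@8: layer [1B, align 1] → 9
+1 pad (align 2)
@10: width [4B, align 2] → 14
@14: format [1B, align 1] → 15
+1 pad (align 2)
@16: stride [2B, align 2] → 18
@18: channels [8B, align 2] → 26
@26: depth [4B, align 2] → 30
size 30, align 2
data bytes 28, size 30 → padding 2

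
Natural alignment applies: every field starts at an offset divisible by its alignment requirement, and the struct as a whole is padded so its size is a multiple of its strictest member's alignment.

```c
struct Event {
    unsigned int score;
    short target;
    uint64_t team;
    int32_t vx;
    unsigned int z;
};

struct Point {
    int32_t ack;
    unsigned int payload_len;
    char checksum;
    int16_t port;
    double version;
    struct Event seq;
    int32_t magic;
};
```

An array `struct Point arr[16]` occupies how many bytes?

896

Event: 0..4  score  (4B, 4-aligned); 4..6  target  (2B, 2-aligned); 6..8  -- padding (2B); 8..16  team  (8B, 8-aligned); 16..20  vx  (4B, 4-aligned); 20..24  z  (4B, 4-aligned); sizeof = 24, alignof = 8
0..4  ack  (4B, 4-aligned)
4..8  payload_len  (4B, 4-aligned)
8..9  checksum  (1B, 1-aligned)
9..10  -- padding (1B)
10..12  port  (2B, 2-aligned)
12..16  -- padding (4B)
16..24  version  (8B, 8-aligned)
24..48  seq  (24B, 8-aligned)
48..52  magic  (4B, 4-aligned)
52..56  -- tail padding (4B)
sizeof = 56, alignof = 8
array of 16: 16 × 56 = 896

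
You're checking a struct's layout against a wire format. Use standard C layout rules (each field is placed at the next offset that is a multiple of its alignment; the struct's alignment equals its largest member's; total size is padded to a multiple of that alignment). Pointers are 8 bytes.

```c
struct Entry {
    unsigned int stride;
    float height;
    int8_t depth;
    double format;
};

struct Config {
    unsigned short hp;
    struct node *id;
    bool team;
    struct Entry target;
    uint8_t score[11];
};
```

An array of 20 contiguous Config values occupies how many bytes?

1280

Entry: 0..4  stride  (4B, 4-aligned); 4..8  height  (4B, 4-aligned); 8..9  depth  (1B, 1-aligned); 9..16  -- padding (7B); 16..24  format  (8B, 8-aligned); sizeof = 24, alignof = 8
0..2  hp  (2B, 2-aligned)
2..8  -- padding (6B)
8..16  id  (8B, 8-aligned)
16..17  team  (1B, 1-aligned)
17..24  -- padding (7B)
24..48  target  (24B, 8-aligned)
48..59  score  (11B, 1-aligned)
59..64  -- tail padding (5B)
sizeof = 64, alignof = 8
array of 20: 20 × 64 = 1280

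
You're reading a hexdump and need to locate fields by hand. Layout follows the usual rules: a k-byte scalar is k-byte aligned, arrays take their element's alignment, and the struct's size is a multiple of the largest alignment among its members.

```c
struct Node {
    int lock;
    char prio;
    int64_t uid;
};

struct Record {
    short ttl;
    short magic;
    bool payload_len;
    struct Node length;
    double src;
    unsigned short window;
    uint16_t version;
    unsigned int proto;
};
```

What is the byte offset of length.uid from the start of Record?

16

Node: 0..4  lock  (4B, 4-aligned); 4..5  prio  (1B, 1-aligned); 5..8  -- padding (3B); 8..16  uid  (8B, 8-aligned); sizeof = 16, alignof = 8
0..2  ttl  (2B, 2-aligned)
2..4  magic  (2B, 2-aligned)
4..5  payload_len  (1B, 1-aligned)
5..8  -- padding (3B)
8..24  length  (16B, 8-aligned)
within Node: uid at 8
8 + 8 = 16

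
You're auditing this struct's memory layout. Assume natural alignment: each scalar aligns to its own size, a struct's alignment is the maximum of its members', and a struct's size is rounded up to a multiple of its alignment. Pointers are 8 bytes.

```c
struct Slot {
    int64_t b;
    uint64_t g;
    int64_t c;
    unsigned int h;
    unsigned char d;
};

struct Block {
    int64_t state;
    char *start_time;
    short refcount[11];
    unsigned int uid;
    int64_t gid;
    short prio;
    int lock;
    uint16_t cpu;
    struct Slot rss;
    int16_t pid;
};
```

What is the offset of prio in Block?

56

Slot: @0: b [8B, align 8] → 8; @8: g [8B, align 8] → 16; @16: c [8B, align 8] → 24; @24: h [4B, align 4] → 28; @28: d [1B, align 1] → 29; +3 tail pad (align 8); size 32, align 8
@0: state [8B, align 8] → 8
@8: start_time [8B, align 8] → 16
@16: refcount [22B, align 2] → 38
+2 pad (align 4)
@40: uid [4B, align 4] → 44
+4 pad (align 8)
@48: gid [8B, align 8] → 56
@56: prio [2B, align 2] → 58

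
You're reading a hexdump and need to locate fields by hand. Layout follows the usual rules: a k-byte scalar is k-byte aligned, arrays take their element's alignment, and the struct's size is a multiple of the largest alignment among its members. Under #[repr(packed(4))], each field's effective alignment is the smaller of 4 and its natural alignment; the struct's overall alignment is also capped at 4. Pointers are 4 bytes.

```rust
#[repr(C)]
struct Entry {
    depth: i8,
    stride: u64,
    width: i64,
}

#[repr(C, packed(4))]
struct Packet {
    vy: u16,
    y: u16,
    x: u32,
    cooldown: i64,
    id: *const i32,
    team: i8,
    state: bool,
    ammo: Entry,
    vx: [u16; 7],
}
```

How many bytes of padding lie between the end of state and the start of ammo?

Entry: depth at 0 (size 1, align 1) → ends 1; pad 7 to align 8 for stride; stride at 8 (size 8, align 8) → ends 16; width at 16 (size 8, align 8) → ends 24; total 24 bytes, alignment 8
vy at 0 (size 2, align 2) → ends 2
y at 2 (size 2, align 2) → ends 4
x at 4 (size 4, align 4) → ends 8
cooldown at 8 (size 8, align 4) → ends 16
id at 16 (size 4, align 4) → ends 20
team at 20 (size 1, align 1) → ends 21
state at 21 (size 1, align 1) → ends 22
pad 2 to align 4 for ammo
ammo at 24 (size 24, align 4) → ends 48

2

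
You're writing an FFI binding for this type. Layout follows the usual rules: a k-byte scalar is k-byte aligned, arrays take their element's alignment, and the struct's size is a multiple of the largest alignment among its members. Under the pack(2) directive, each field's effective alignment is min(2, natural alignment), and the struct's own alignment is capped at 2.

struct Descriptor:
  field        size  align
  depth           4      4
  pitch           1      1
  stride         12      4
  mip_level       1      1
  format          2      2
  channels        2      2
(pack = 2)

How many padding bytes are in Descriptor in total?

2

depth at 0 (size 4, align 2) → ends 4
pitch at 4 (size 1, align 1) → ends 5
pad 1 to align 2 for stride
stride at 6 (size 12, align 2) → ends 18
mip_level at 18 (size 1, align 1) → ends 19
pad 1 to align 2 for format
format at 20 (size 2, align 2) → ends 22
channels at 22 (size 2, align 2) → ends 24
total 24 bytes, alignment 2
data bytes 22, size 24 → padding 2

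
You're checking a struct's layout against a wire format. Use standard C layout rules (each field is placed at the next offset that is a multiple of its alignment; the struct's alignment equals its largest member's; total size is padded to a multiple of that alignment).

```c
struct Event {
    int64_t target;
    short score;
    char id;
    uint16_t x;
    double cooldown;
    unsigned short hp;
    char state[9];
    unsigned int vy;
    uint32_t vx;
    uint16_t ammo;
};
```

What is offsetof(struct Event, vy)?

0..8  target  (8B, 8-aligned)
8..10  score  (2B, 2-aligned)
10..11  id  (1B, 1-aligned)
11..12  -- padding (1B)
12..14  x  (2B, 2-aligned)
14..16  -- padding (2B)
16..24  cooldown  (8B, 8-aligned)
24..26  hp  (2B, 2-aligned)
26..35  state  (9B, 1-aligned)
35..36  -- padding (1B)
36..40  vy  (4B, 4-aligned)

36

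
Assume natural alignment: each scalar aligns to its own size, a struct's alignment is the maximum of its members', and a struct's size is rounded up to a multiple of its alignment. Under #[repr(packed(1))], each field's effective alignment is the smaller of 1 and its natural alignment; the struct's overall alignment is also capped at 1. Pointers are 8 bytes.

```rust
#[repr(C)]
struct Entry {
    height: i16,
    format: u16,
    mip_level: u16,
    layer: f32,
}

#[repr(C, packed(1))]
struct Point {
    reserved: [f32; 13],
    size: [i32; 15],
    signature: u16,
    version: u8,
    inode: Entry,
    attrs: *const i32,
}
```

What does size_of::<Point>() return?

Entry: 0..2  height  (2B, 2-aligned); 2..4  format  (2B, 2-aligned); 4..6  mip_level  (2B, 2-aligned); 6..8  -- padding (2B); 8..12  layer  (4B, 4-aligned); sizeof = 12, alignof = 4
0..52  reserved  (52B, 1-aligned)
52..112  size  (60B, 1-aligned)
112..114  signature  (2B, 1-aligned)
114..115  version  (1B, 1-aligned)
115..127  inode  (12B, 1-aligned)
127..135  attrs  (8B, 1-aligned)
sizeof = 135, alignof = 1

135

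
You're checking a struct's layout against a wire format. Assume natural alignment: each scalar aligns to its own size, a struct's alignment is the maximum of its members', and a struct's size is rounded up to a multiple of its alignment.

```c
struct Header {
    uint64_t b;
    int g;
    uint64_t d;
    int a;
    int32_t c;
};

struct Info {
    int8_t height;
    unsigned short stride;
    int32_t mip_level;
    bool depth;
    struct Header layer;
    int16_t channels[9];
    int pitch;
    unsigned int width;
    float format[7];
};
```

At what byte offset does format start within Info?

76

Header: b at 0 (size 8, align 8) → ends 8; g at 8 (size 4, align 4) → ends 12; pad 4 to align 8 for d; d at 16 (size 8, align 8) → ends 24; a at 24 (size 4, align 4) → ends 28; c at 28 (size 4, align 4) → ends 32; total 32 bytes, alignment 8
height at 0 (size 1, align 1) → ends 1
pad 1 to align 2 for stride
stride at 2 (size 2, align 2) → ends 4
mip_level at 4 (size 4, align 4) → ends 8
depth at 8 (size 1, align 1) → ends 9
pad 7 to align 8 for layer
layer at 16 (size 32, align 8) → ends 48
channels at 48 (size 18, align 2) → ends 66
pad 2 to align 4 for pitch
pitch at 68 (size 4, align 4) → ends 72
width at 72 (size 4, align 4) → ends 76
format at 76 (size 28, align 4) → ends 104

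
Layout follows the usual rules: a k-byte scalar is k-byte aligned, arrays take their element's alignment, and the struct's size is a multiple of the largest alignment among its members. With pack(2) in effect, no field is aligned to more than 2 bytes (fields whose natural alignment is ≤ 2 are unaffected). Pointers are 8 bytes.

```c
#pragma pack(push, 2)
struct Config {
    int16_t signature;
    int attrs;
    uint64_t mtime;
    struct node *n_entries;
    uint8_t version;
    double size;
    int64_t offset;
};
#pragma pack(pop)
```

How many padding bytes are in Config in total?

@0: signature [2B, align 2] → 2
@2: attrs [4B, align 2] → 6
@6: mtime [8B, align 2] → 14
@14: n_entries [8B, align 2] → 22
@22: version [1B, align 1] → 23
+1 pad (align 2)
@24: size [8B, align 2] → 32
@32: offset [8B, align 2] → 40
size 40, align 2
data bytes 39, size 40 → padding 1

1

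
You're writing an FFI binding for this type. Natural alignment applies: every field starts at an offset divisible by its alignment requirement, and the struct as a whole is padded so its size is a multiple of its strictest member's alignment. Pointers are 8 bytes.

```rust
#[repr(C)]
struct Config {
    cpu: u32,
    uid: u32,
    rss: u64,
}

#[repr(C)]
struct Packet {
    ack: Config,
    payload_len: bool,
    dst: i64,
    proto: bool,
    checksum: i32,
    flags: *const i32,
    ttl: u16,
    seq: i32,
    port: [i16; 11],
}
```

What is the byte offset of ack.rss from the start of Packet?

8

Config: @0: cpu [4B, align 4] → 4; @4: uid [4B, align 4] → 8; @8: rss [8B, align 8] → 16; size 16, align 8
@0: ack [16B, align 8] → 16
within Config: rss at 8
0 + 8 = 8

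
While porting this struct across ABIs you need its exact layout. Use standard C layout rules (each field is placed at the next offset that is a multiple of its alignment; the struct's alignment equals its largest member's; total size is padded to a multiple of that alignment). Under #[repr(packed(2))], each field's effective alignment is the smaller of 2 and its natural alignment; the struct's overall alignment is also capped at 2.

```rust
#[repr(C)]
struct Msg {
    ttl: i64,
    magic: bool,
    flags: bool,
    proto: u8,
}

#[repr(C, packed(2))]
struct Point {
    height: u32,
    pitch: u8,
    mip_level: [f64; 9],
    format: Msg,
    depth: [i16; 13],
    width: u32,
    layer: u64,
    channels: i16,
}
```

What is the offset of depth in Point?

Msg: @0: ttl [8B, align 8] → 8; @8: magic [1B, align 1] → 9; @9: flags [1B, align 1] → 10; @10: proto [1B, align 1] → 11; +5 tail pad (align 8); size 16, align 8
@0: height [4B, align 2] → 4
@4: pitch [1B, align 1] → 5
+1 pad (align 2)
@6: mip_level [72B, align 2] → 78
@78: format [16B, align 2] → 94
@94: depth [26B, align 2] → 120

94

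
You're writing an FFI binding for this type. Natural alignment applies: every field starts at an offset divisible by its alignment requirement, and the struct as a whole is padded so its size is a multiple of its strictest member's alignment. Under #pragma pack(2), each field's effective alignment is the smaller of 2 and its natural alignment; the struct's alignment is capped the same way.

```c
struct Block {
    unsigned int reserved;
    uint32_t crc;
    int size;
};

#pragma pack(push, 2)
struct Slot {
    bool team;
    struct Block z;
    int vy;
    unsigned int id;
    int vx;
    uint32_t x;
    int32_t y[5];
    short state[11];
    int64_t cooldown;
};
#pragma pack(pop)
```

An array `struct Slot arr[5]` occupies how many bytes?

Block: reserved at 0 (size 4, align 4) → ends 4; crc at 4 (size 4, align 4) → ends 8; size at 8 (size 4, align 4) → ends 12; total 12 bytes, alignment 4
team at 0 (size 1, align 1) → ends 1
pad 1 to align 2 for z
z at 2 (size 12, align 2) → ends 14
vy at 14 (size 4, align 2) → ends 18
id at 18 (size 4, align 2) → ends 22
vx at 22 (size 4, align 2) → ends 26
x at 26 (size 4, align 2) → ends 30
y at 30 (size 20, align 2) → ends 50
state at 50 (size 22, align 2) → ends 72
cooldown at 72 (size 8, align 2) → ends 80
total 80 bytes, alignment 2
array of 5: 5 × 80 = 400

400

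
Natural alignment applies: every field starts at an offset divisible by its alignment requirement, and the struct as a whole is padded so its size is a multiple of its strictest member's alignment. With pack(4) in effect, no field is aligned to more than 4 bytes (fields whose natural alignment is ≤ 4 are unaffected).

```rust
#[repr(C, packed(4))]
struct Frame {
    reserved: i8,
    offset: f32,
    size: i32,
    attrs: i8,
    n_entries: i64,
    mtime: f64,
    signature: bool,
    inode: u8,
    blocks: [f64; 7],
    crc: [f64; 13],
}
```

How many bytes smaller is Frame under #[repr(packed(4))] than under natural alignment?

natural layout:
  @0: reserved [1B, align 1] → 1
  +3 pad (align 4)
  @4: offset [4B, align 4] → 8
  @8: size [4B, align 4] → 12
  @12: attrs [1B, align 1] → 13
  +3 pad (align 8)
  @16: n_entries [8B, align 8] → 24
  @24: mtime [8B, align 8] → 32
  @32: signature [1B, align 1] → 33
  @33: inode [1B, align 1] → 34
  +6 pad (align 8)
  @40: blocks [56B, align 8] → 96
  @96: crc [104B, align 8] → 200
  size 200, align 8
packed(4) layout:
  @0: reserved [1B, align 1] → 1
  +3 pad (align 4)
  @4: offset [4B, align 4] → 8
  @8: size [4B, align 4] → 12
  @12: attrs [1B, align 1] → 13
  +3 pad (align 4)
  @16: n_entries [8B, align 4] → 24
  @24: mtime [8B, align 4] → 32
  @32: signature [1B, align 1] → 33
  @33: inode [1B, align 1] → 34
  +2 pad (align 4)
  @36: blocks [56B, align 4] → 92
  @92: crc [104B, align 4] → 196
  size 196, align 4
200 − 196 = 4

4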